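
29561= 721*41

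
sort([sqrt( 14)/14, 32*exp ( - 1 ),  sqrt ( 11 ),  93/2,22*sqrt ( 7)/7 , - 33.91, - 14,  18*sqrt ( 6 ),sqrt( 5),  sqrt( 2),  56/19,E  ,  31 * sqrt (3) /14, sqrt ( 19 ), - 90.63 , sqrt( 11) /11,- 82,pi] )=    [ - 90.63, - 82, - 33.91,-14, sqrt (14) /14, sqrt(  11)/11, sqrt(2), sqrt(5),E, 56/19,pi, sqrt( 11) , 31*sqrt(3) /14, sqrt(19 ), 22*sqrt( 7 )/7,  32*exp ( - 1),  18*sqrt(6), 93/2]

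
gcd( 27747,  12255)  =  3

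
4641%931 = 917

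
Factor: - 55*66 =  - 3630 = - 2^1*3^1*5^1*11^2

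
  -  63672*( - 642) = 40877424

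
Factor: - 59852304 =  - 2^4*3^3*138547^1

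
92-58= 34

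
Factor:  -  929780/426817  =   - 2^2 * 5^1 * 61^( - 1) * 6997^( - 1 )*46489^1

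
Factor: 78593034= 2^1*3^1 * 13^1 * 487^1*2069^1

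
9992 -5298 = 4694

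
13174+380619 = 393793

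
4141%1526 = 1089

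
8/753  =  8/753 = 0.01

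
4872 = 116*42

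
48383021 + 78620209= 127003230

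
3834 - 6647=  - 2813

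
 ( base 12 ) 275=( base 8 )571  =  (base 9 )458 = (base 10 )377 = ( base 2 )101111001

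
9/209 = 9/209 = 0.04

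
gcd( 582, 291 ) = 291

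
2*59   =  118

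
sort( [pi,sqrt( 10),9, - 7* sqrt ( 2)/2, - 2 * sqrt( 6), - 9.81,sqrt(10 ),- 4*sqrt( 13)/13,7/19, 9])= [ - 9.81,- 7*sqrt(2)/2, - 2*sqrt(6),  -  4*sqrt ( 13)/13  ,  7/19, pi,sqrt(10 ),sqrt (10) , 9 , 9 ]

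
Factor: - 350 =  - 2^1*5^2*7^1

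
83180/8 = 20795/2 = 10397.50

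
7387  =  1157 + 6230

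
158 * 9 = 1422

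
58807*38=2234666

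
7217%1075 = 767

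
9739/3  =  9739/3 = 3246.33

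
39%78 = 39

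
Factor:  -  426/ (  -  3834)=1/9=3^( - 2)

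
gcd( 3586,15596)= 2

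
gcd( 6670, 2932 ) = 2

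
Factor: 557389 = 7^1*79627^1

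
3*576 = 1728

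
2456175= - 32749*(  -  75 )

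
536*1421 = 761656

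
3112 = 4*778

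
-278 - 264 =-542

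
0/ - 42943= 0/1= - 0.00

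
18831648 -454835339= - 436003691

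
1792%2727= 1792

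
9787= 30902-21115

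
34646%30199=4447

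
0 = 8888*0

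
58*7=406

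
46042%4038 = 1624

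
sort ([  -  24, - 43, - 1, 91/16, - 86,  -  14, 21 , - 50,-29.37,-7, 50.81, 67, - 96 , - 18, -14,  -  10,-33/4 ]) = [ - 96,  -  86, - 50, - 43, - 29.37, - 24,-18,  -  14,  -  14, - 10, - 33/4, - 7, - 1,91/16,21, 50.81,67 ]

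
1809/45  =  40+1/5 = 40.20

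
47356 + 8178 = 55534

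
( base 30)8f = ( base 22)bd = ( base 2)11111111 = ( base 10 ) 255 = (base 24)af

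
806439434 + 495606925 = 1302046359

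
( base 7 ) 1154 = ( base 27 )FQ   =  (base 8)657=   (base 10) 431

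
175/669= 175/669 = 0.26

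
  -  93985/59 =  - 93985/59  =  -1592.97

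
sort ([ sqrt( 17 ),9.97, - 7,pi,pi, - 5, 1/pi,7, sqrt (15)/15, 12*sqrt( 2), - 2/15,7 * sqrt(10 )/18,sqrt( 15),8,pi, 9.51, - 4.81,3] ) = [ - 7,- 5, - 4.81 ,  -  2/15,sqrt ( 15)/15,1/pi,7*sqrt ( 10 )/18,3,pi,pi,pi,  sqrt (15 ),sqrt( 17),7,8,9.51,  9.97,12*sqrt (2)] 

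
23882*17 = 405994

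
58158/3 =19386 = 19386.00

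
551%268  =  15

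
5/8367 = 5/8367 = 0.00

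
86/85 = 1+1/85=1.01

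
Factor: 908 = 2^2*227^1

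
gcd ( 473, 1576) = 1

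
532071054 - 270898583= 261172471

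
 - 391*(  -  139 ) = 54349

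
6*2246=13476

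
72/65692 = 18/16423 = 0.00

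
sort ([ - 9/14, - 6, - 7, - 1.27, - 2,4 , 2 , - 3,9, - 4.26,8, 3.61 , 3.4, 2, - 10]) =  [ - 10, - 7,-6,-4.26,  -  3, - 2, - 1.27, - 9/14,  2,2 , 3.4, 3.61, 4,8 , 9]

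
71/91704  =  71/91704= 0.00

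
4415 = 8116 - 3701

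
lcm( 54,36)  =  108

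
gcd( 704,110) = 22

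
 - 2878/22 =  - 131 + 2/11 = - 130.82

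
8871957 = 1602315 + 7269642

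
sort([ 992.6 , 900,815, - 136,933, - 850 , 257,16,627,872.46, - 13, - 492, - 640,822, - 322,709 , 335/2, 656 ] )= [ - 850, - 640 , - 492 , - 322, - 136, - 13,16, 335/2, 257, 627 , 656,709 , 815, 822,872.46, 900 , 933 , 992.6] 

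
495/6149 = 45/559 = 0.08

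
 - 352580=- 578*610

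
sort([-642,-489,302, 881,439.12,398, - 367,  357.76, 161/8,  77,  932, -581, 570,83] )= [ - 642, - 581, - 489,-367,161/8,77,83, 302,357.76 , 398,439.12, 570,881, 932] 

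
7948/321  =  24 + 244/321=24.76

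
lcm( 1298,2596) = 2596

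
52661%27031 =25630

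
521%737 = 521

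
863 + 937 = 1800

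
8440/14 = 602 + 6/7= 602.86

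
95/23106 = 95/23106 = 0.00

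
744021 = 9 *82669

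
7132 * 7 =49924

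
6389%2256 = 1877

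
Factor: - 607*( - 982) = 596074 = 2^1  *491^1*607^1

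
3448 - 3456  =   - 8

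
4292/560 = 7  +  93/140 = 7.66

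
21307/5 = 21307/5 = 4261.40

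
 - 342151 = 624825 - 966976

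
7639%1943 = 1810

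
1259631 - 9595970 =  - 8336339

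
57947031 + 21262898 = 79209929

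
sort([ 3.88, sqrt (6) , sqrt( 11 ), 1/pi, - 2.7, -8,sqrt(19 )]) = [ - 8, - 2.7,1/pi, sqrt( 6 ),sqrt( 11),  3.88 , sqrt( 19) ]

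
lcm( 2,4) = 4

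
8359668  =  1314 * 6362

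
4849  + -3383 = 1466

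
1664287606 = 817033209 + 847254397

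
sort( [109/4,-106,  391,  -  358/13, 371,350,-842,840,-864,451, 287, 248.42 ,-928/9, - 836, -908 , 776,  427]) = [ - 908, - 864, - 842,  -  836, - 106,  -  928/9,-358/13,  109/4,  248.42, 287,350, 371,  391  ,  427,  451, 776,840] 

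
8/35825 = 8/35825 = 0.00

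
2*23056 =46112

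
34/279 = 34/279 =0.12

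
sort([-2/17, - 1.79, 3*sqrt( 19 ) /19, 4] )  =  [ - 1.79, - 2/17,  3*sqrt(19)/19, 4] 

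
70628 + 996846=1067474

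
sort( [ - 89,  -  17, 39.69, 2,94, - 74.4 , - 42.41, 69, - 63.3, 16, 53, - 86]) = [ - 89, - 86 , - 74.4,-63.3, - 42.41  ,-17, 2, 16, 39.69,53, 69,  94 ]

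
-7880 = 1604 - 9484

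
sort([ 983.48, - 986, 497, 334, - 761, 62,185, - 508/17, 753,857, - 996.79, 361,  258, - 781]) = [-996.79 , - 986, - 781,- 761,-508/17, 62, 185, 258,334,361, 497, 753,857 , 983.48]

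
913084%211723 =66192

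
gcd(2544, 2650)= 106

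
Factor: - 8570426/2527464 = - 4285213/1263732 =- 2^(  -  2)*3^( - 1)*53^( - 1)*701^1*1987^(-1)*6113^1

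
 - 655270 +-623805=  - 1279075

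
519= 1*519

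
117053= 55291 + 61762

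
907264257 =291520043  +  615744214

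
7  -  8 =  - 1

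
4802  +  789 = 5591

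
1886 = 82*23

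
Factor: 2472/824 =3^1  =  3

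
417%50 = 17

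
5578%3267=2311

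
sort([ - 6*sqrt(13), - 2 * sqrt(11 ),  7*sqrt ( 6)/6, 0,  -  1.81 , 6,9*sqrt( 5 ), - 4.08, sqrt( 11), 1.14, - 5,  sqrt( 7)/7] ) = [ - 6*sqrt(13 ), - 2 *sqrt(11), - 5, - 4.08, - 1.81,  0, sqrt( 7)/7 , 1.14, 7*sqrt( 6)/6, sqrt(11),6, 9 * sqrt(  5)]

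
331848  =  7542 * 44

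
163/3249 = 163/3249 = 0.05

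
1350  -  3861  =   - 2511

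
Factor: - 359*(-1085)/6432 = 2^( - 5)*3^( - 1 )*5^1*7^1*31^1*67^( - 1 )*359^1 = 389515/6432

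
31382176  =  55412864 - 24030688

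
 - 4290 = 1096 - 5386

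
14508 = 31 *468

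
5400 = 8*675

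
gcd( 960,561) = 3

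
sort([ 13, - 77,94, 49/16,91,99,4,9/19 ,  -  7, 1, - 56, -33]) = [ - 77, - 56, - 33,  -  7,9/19, 1, 49/16,4,13, 91,94,  99 ]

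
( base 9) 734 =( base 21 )17a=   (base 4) 21112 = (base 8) 1126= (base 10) 598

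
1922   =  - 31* (-62)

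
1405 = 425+980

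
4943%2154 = 635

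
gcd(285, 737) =1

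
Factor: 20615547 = 3^1 * 6871849^1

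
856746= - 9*( - 95194)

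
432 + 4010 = 4442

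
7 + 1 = 8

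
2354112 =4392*536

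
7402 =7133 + 269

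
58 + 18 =76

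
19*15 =285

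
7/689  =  7/689 = 0.01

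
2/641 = 2/641 = 0.00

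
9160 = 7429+1731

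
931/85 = 10 + 81/85 = 10.95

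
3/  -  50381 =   -  1 + 50378/50381 = - 0.00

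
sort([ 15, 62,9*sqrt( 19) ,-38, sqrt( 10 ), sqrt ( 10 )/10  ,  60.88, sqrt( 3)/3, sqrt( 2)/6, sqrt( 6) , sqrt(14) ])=[ - 38,  sqrt( 2)/6,sqrt(10)/10,sqrt( 3)/3, sqrt(6 ),sqrt (10), sqrt( 14),15, 9*sqrt( 19),  60.88, 62 ] 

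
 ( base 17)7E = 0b10000101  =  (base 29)4h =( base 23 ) 5I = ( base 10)133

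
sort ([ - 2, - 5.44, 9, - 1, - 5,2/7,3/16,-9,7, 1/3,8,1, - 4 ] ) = [ - 9, - 5.44, - 5, - 4, - 2 , - 1, 3/16, 2/7, 1/3, 1,  7, 8,  9]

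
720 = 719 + 1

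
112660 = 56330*2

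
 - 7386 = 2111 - 9497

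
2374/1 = 2374=2374.00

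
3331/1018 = 3331/1018 =3.27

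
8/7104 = 1/888 =0.00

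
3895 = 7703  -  3808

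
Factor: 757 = 757^1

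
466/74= 6  +  11/37 =6.30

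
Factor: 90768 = 2^4 * 3^1*31^1*61^1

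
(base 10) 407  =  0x197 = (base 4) 12113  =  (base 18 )14b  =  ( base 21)j8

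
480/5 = 96 = 96.00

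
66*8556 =564696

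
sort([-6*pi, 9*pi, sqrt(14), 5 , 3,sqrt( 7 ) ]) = [ - 6*  pi,sqrt( 7 ), 3,sqrt( 14),5, 9*pi]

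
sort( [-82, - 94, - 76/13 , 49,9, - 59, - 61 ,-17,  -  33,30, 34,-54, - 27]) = [ - 94, - 82, - 61 , - 59, - 54, -33,  -  27, - 17,- 76/13,9,30,34,49]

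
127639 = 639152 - 511513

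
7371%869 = 419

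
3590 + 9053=12643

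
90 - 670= -580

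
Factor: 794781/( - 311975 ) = -3^2*5^(-2)*13^1*6793^1*12479^( - 1) 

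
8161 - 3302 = 4859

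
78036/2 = 39018= 39018.00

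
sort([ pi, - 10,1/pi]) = [-10,1/pi,pi ] 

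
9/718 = 9/718 = 0.01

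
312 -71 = 241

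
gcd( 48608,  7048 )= 8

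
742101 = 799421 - 57320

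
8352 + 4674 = 13026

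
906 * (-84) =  - 76104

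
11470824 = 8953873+2516951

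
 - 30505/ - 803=30505/803= 37.99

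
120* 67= 8040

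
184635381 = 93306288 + 91329093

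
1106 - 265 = 841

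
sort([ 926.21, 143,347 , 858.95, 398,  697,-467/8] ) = [-467/8, 143, 347, 398, 697, 858.95,926.21] 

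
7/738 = 7/738 = 0.01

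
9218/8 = 1152+1/4 = 1152.25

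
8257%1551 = 502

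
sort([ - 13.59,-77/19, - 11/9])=[ - 13.59, - 77/19, - 11/9]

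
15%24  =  15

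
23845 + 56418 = 80263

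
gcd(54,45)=9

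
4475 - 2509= 1966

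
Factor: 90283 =137^1 *659^1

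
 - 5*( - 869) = 4345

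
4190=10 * 419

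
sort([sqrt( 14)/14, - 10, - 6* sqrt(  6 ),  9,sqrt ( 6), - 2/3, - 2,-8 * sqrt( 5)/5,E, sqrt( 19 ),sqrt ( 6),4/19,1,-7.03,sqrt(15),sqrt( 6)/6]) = [- 6*sqrt( 6), -10, - 7.03,-8*sqrt( 5)/5,-2, - 2/3, 4/19 , sqrt(14 )/14,sqrt( 6)/6, 1, sqrt(6) , sqrt(6), E,sqrt( 15),  sqrt( 19),9 ] 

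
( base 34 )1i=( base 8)64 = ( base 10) 52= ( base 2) 110100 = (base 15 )37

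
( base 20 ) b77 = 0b1000111000011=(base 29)5bn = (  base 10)4547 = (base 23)8dg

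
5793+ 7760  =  13553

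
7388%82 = 8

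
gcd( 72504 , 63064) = 8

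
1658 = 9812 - 8154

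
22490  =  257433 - 234943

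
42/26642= 3/1903 = 0.00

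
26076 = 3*8692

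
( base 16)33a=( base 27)13g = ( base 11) 691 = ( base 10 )826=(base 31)QK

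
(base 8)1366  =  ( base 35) LN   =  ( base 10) 758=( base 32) NM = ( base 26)134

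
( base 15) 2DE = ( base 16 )293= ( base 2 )1010010011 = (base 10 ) 659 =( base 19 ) 1fd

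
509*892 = 454028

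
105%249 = 105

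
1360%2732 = 1360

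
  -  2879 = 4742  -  7621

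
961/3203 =961/3203= 0.30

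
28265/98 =28265/98= 288.42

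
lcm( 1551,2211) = 103917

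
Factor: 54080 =2^6*5^1 * 13^2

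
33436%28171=5265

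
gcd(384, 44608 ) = 64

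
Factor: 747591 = 3^1*13^1 *29^1*661^1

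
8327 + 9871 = 18198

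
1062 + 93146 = 94208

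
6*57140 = 342840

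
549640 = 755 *728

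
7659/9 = 851 = 851.00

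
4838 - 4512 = 326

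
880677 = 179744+700933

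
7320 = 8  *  915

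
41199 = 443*93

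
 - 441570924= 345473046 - 787043970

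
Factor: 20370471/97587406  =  2^(-1) * 3^1 * 7^( - 1 ) * 11^2 * 17^1*331^( - 1) * 3301^1*21059^ ( - 1)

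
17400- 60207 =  - 42807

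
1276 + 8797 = 10073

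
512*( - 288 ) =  - 147456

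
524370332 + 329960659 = 854330991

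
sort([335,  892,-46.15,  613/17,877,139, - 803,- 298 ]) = [ - 803, - 298 , - 46.15,613/17, 139,335 , 877, 892]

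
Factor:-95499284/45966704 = -2^( - 2 )*7^( - 2 )*167^1*58631^( - 1 ) * 142963^1 = - 23874821/11491676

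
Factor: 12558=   2^1*3^1*7^1 * 13^1*23^1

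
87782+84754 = 172536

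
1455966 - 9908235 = -8452269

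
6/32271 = 2/10757 = 0.00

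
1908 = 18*106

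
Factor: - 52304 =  - 2^4*7^1*467^1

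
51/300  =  17/100= 0.17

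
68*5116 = 347888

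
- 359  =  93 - 452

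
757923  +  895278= 1653201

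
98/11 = 8  +  10/11 = 8.91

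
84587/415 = 84587/415=203.82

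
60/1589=60/1589   =  0.04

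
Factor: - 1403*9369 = -13144707= -3^3*23^1* 61^1*347^1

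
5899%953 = 181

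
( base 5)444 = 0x7c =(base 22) 5E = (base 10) 124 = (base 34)3m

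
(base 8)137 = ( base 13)74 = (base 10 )95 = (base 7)164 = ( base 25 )3k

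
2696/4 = 674 = 674.00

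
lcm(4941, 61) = 4941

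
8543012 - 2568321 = 5974691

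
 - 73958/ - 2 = 36979/1 = 36979.00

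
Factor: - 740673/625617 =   -  3^ (- 1)*29^(-1)*103^1 = - 103/87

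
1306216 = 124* 10534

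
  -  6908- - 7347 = 439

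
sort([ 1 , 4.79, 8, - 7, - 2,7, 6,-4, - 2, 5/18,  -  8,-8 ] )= [-8, - 8, - 7,-4,  -  2, -2, 5/18,1, 4.79,6,7, 8]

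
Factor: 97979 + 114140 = 212119 = 43^1 * 4933^1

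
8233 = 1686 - -6547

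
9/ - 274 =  - 1 + 265/274 = -  0.03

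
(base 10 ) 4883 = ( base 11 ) 373A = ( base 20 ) c43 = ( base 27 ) 6in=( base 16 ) 1313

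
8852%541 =196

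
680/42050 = 68/4205 = 0.02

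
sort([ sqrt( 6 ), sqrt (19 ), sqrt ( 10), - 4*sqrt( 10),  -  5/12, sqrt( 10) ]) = [  -  4*sqrt( 10)  , - 5/12,sqrt( 6 ), sqrt( 10), sqrt(10),sqrt( 19) ]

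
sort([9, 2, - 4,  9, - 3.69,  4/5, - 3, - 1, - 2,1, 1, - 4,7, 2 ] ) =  [ -4, - 4, - 3.69, - 3, - 2 ,-1 , 4/5,1,  1,2, 2, 7,9, 9]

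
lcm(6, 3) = 6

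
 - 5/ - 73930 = 1/14786=0.00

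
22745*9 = 204705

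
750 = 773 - 23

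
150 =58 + 92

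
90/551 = 90/551 = 0.16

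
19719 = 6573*3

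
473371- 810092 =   -  336721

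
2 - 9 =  - 7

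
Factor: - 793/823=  - 13^1*61^1 * 823^ ( - 1 ) 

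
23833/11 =23833/11 = 2166.64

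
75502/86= 877 + 40/43 = 877.93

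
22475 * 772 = 17350700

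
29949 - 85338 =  - 55389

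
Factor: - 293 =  - 293^1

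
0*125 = 0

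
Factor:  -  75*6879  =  -515925 = - 3^2*5^2 * 2293^1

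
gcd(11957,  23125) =1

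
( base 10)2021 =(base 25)35l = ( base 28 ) 2g5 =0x7e5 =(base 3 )2202212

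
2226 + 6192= 8418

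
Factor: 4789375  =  5^4*79^1 * 97^1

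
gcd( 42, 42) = 42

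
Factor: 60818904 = 2^3*3^3*271^1*1039^1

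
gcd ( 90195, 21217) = 7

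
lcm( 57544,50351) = 402808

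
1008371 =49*20579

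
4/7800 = 1/1950 =0.00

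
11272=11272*1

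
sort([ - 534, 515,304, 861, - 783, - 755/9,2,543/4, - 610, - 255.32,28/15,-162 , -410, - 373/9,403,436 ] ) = [ - 783, - 610, - 534,- 410, - 255.32, - 162, - 755/9, - 373/9,28/15,  2,543/4,304, 403, 436,515,861]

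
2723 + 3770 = 6493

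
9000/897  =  10 + 10/299= 10.03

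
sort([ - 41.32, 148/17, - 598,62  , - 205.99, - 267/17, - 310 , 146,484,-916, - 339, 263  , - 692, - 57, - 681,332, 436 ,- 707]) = [ - 916, - 707, - 692, - 681, - 598 , - 339,  -  310, - 205.99, - 57, - 41.32 , - 267/17, 148/17,62 , 146, 263, 332, 436,484]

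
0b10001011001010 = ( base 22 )i8i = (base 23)gj5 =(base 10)8906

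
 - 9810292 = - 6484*1513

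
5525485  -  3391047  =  2134438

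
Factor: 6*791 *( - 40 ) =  - 2^4*3^1*5^1*7^1*113^1 = - 189840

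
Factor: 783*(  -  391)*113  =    -  3^3*17^1*23^1*29^1*113^1  =  - 34595289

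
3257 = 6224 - 2967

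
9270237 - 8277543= 992694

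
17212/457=17212/457 = 37.66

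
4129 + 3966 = 8095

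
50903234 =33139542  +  17763692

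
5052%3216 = 1836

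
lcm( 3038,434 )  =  3038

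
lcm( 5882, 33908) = 576436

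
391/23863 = 391/23863 = 0.02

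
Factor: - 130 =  - 2^1 * 5^1 * 13^1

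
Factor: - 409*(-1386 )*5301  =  2^1*3^4*7^1  *11^1*19^1*31^1*409^1 = 3004999074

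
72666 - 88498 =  - 15832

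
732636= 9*81404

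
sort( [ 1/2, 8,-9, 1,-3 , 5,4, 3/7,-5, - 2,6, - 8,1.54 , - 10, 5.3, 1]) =[- 10, - 9,- 8, - 5, - 3, - 2, 3/7, 1/2, 1, 1,1.54, 4, 5,5.3, 6, 8]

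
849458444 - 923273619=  - 73815175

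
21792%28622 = 21792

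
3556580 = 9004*395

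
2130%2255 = 2130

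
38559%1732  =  455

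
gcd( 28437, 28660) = 1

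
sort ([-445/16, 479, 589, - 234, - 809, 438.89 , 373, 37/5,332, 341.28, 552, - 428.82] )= [ - 809, - 428.82,-234, - 445/16,37/5, 332, 341.28, 373,438.89,479, 552,  589]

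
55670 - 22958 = 32712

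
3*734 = 2202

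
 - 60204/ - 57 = 1056+4/19 =1056.21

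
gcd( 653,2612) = 653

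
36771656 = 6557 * 5608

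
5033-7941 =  -2908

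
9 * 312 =2808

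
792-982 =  - 190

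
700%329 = 42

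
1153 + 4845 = 5998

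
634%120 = 34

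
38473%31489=6984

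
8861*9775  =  86616275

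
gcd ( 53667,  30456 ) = 9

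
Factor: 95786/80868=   47893/40434 = 2^( - 1 )*3^( - 1)*23^ ( - 1)*47^1*293^( - 1 )*1019^1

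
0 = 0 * 859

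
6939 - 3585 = 3354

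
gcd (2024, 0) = 2024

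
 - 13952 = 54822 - 68774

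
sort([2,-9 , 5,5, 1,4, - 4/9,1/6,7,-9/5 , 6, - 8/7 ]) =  [-9,-9/5 , - 8/7,-4/9, 1/6, 1,2, 4,5,  5 , 6,7 ] 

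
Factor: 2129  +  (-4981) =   -  2852 = - 2^2 * 23^1 * 31^1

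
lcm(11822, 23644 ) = 23644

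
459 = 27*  17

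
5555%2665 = 225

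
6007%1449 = 211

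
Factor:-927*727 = -673929 = -  3^2 * 103^1*727^1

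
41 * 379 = 15539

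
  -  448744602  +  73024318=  - 375720284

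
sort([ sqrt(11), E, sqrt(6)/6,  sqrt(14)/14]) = [ sqrt( 14 ) /14, sqrt( 6 ) /6, E, sqrt( 11)]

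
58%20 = 18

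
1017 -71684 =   -  70667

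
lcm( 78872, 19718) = 78872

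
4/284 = 1/71  =  0.01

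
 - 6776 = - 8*847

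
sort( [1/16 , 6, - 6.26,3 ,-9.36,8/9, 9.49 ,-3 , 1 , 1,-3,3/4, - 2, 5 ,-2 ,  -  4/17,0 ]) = [ - 9.36,  -  6.26, -3,-3, -2 ,-2 , - 4/17, 0, 1/16,3/4,8/9 , 1,1 , 3, 5,  6,9.49 ]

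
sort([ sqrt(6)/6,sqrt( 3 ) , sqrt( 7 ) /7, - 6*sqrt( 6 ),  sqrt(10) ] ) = [  -  6*sqrt( 6), sqrt (7 )/7,sqrt( 6)/6, sqrt( 3),sqrt ( 10) ] 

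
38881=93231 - 54350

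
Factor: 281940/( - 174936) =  - 2^( - 1)*5^1* 127^1*197^( -1) = - 635/394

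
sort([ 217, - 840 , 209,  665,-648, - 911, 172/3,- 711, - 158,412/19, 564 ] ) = [ - 911, - 840,  -  711,  -  648,-158, 412/19,172/3,209,217, 564, 665] 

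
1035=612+423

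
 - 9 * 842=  - 7578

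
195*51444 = 10031580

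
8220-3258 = 4962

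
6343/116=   54 +79/116 = 54.68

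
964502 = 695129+269373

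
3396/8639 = 3396/8639 = 0.39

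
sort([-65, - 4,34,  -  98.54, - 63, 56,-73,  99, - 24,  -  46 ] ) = [-98.54,-73 , - 65 , - 63, - 46, - 24, - 4, 34,  56, 99] 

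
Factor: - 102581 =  - 19^1*5399^1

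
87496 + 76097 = 163593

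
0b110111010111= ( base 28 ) 4EF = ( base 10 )3543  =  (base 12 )2073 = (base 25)5GI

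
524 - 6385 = - 5861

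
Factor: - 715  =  -5^1*11^1*13^1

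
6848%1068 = 440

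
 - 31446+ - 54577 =  -  86023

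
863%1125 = 863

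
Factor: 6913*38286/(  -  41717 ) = -2^1*3^3*13^ ( - 1)*31^1*223^1*709^1*3209^( - 1) = -264671118/41717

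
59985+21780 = 81765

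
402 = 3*134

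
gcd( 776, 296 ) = 8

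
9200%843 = 770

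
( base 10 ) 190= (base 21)91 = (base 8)276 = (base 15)ca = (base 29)6G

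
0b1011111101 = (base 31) OL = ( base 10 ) 765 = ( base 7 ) 2142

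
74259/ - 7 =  - 10609 + 4/7 = - 10608.43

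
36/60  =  3/5=   0.60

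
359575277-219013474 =140561803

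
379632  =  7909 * 48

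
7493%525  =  143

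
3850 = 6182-2332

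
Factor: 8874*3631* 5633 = 181503675702=2^1*3^2*17^1*29^1*43^1*131^1*3631^1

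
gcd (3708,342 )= 18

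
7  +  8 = 15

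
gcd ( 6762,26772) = 138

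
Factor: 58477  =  58477^1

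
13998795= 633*22115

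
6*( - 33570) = -201420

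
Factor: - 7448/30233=  -  152/617 = - 2^3*19^1*617^ ( - 1 ) 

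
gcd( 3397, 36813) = 1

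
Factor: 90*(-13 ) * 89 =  - 2^1  *3^2*5^1* 13^1 *89^1 = - 104130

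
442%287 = 155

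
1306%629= 48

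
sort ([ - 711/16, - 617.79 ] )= [ - 617.79, - 711/16]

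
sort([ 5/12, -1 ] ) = [-1,5/12] 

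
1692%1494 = 198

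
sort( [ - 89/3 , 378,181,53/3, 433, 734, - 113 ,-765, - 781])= [-781, - 765, - 113,- 89/3 , 53/3, 181,  378,433,  734]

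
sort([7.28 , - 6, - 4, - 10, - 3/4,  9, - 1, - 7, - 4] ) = [ - 10, - 7,-6, - 4, - 4, - 1, - 3/4,7.28, 9] 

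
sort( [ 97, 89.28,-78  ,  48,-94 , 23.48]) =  [ - 94,  -  78,23.48, 48, 89.28,97]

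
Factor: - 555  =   - 3^1 * 5^1*37^1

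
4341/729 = 5+232/243 = 5.95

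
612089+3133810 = 3745899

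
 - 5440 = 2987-8427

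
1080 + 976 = 2056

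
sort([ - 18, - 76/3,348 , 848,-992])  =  [ - 992,-76/3 , - 18, 348, 848 ]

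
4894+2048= 6942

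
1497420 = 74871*20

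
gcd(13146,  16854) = 6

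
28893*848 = 24501264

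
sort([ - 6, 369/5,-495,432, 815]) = [ - 495,  -  6,369/5,432,815 ] 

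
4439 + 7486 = 11925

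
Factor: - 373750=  - 2^1*5^4*13^1 * 23^1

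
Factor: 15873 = 3^1*11^1*13^1 * 37^1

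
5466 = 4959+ 507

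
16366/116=8183/58 = 141.09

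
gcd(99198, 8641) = 1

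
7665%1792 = 497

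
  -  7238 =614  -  7852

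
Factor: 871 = 13^1*67^1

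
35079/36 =974+5/12 = 974.42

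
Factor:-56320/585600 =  - 88/915 = - 2^3*3^( - 1 )*5^( - 1 )*11^1*61^(-1 )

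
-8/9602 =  -1 + 4797/4801 = - 0.00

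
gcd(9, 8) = 1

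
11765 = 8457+3308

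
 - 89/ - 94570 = 89/94570=0.00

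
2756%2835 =2756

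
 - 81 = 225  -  306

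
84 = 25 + 59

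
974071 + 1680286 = 2654357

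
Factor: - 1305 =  - 3^2*5^1*29^1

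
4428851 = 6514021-2085170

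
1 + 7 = 8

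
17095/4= 4273 + 3/4 = 4273.75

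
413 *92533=38216129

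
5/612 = 5/612 = 0.01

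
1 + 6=7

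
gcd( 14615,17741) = 1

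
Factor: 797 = 797^1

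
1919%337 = 234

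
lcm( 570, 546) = 51870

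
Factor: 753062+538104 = 2^1*645583^1= 1291166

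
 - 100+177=77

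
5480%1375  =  1355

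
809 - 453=356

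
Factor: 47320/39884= 2^1*5^1*7^1*59^( - 1)  =  70/59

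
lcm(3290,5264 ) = 26320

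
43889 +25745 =69634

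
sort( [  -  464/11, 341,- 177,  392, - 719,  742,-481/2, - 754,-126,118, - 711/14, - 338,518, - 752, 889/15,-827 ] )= [ - 827,- 754,-752,-719, -338, -481/2,-177, - 126, - 711/14,-464/11,889/15, 118, 341, 392,  518, 742] 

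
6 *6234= 37404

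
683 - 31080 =- 30397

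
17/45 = 17/45=   0.38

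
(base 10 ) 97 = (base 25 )3M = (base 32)31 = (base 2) 1100001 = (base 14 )6d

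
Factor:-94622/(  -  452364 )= 2^( - 1 )*3^ (-1)*11^1*17^1 * 149^(- 1 ) = 187/894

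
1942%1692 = 250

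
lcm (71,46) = 3266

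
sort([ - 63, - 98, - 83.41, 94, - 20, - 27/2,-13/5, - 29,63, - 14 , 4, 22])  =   [ - 98, - 83.41,-63, -29,-20, - 14, - 27/2,-13/5,4,22, 63,94]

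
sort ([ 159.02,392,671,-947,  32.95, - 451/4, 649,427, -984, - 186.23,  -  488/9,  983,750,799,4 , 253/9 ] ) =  [- 984,  -  947,-186.23, - 451/4,-488/9,4,253/9, 32.95,159.02,392,427, 649,671,750, 799,983]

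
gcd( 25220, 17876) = 4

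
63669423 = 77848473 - 14179050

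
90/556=45/278 = 0.16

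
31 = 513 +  - 482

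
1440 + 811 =2251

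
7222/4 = 3611/2  =  1805.50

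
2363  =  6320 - 3957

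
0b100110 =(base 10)38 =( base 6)102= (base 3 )1102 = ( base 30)18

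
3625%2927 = 698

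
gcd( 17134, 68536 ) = 17134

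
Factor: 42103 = 71^1*593^1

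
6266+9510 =15776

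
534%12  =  6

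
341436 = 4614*74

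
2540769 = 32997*77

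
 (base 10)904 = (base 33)RD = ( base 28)148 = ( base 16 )388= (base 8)1610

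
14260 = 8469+5791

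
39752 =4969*8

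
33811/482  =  33811/482 = 70.15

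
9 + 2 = 11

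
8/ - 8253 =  - 1 + 8245/8253 = -0.00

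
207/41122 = 207/41122 = 0.01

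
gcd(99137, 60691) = 1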